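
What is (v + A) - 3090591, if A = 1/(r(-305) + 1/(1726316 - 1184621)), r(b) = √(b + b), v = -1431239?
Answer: 335*(-7311799110*√610 + 11881*I)/(-I + 541695*√610) ≈ -4.5218e+6 - 0.040489*I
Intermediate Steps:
r(b) = √2*√b (r(b) = √(2*b) = √2*√b)
A = 1/(1/541695 + I*√610) (A = 1/(√2*√(-305) + 1/(1726316 - 1184621)) = 1/(√2*(I*√305) + 1/541695) = 1/(I*√610 + 1/541695) = 1/(1/541695 + I*√610) ≈ 0.e-9 - 0.040489*I)
(v + A) - 3090591 = (-1431239 + (541695/178994418545251 - 293433473025*I*√610/178994418545251)) - 3090591 = (-256183792604285954294/178994418545251 - 293433473025*I*√610/178994418545251) - 3090591 = -809382331610471787635/178994418545251 - 293433473025*I*√610/178994418545251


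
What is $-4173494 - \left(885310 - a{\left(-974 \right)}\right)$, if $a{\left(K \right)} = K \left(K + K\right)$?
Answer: $-3161452$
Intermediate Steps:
$a{\left(K \right)} = 2 K^{2}$ ($a{\left(K \right)} = K 2 K = 2 K^{2}$)
$-4173494 - \left(885310 - a{\left(-974 \right)}\right) = -4173494 - \left(885310 - 2 \left(-974\right)^{2}\right) = -4173494 - \left(885310 - 2 \cdot 948676\right) = -4173494 - \left(885310 - 1897352\right) = -4173494 - -1012042 = -4173494 + 1012042 = -3161452$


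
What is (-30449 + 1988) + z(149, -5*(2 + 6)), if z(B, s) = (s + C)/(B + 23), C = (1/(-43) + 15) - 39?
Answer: -210500309/7396 ≈ -28461.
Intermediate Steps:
C = -1033/43 (C = (-1/43 + 15) - 39 = 644/43 - 39 = -1033/43 ≈ -24.023)
z(B, s) = (-1033/43 + s)/(23 + B) (z(B, s) = (s - 1033/43)/(B + 23) = (-1033/43 + s)/(23 + B))
(-30449 + 1988) + z(149, -5*(2 + 6)) = (-30449 + 1988) + (-1033/43 - 5*(2 + 6))/(23 + 149) = -28461 + (-1033/43 - 5*8)/172 = -28461 + (-1033/43 - 40)/172 = -28461 + (1/172)*(-2753/43) = -28461 - 2753/7396 = -210500309/7396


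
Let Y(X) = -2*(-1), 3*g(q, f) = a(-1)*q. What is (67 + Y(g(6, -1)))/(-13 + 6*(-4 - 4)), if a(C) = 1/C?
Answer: -69/61 ≈ -1.1311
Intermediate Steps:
g(q, f) = -q/3 (g(q, f) = (q/(-1))/3 = (-q)/3 = -q/3)
Y(X) = 2
(67 + Y(g(6, -1)))/(-13 + 6*(-4 - 4)) = (67 + 2)/(-13 + 6*(-4 - 4)) = 69/(-13 + 6*(-8)) = 69/(-13 - 48) = 69/(-61) = 69*(-1/61) = -69/61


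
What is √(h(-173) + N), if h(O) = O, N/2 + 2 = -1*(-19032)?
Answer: √37887 ≈ 194.65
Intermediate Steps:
N = 38060 (N = -4 + 2*(-1*(-19032)) = -4 + 2*19032 = -4 + 38064 = 38060)
√(h(-173) + N) = √(-173 + 38060) = √37887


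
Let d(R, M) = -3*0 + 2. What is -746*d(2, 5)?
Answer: -1492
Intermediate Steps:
d(R, M) = 2 (d(R, M) = 0 + 2 = 2)
-746*d(2, 5) = -746*2 = -1492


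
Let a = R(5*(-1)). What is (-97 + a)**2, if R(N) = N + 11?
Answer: 8281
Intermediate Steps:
R(N) = 11 + N
a = 6 (a = 11 + 5*(-1) = 11 - 5 = 6)
(-97 + a)**2 = (-97 + 6)**2 = (-91)**2 = 8281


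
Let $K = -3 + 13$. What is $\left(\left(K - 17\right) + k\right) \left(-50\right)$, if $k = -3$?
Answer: $500$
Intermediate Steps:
$K = 10$
$\left(\left(K - 17\right) + k\right) \left(-50\right) = \left(\left(10 - 17\right) - 3\right) \left(-50\right) = \left(-7 - 3\right) \left(-50\right) = \left(-10\right) \left(-50\right) = 500$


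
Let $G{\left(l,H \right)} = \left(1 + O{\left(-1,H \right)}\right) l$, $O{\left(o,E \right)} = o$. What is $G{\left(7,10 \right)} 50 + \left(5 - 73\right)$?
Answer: $-68$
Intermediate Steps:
$G{\left(l,H \right)} = 0$ ($G{\left(l,H \right)} = \left(1 - 1\right) l = 0 l = 0$)
$G{\left(7,10 \right)} 50 + \left(5 - 73\right) = 0 \cdot 50 + \left(5 - 73\right) = 0 + \left(5 - 73\right) = 0 - 68 = -68$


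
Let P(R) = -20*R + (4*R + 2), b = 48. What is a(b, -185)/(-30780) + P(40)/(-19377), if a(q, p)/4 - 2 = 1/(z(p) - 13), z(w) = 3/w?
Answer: 1303569377/39894142680 ≈ 0.032676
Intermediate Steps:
P(R) = 2 - 16*R (P(R) = -20*R + (2 + 4*R) = 2 - 16*R)
a(q, p) = 8 + 4/(-13 + 3/p) (a(q, p) = 8 + 4/(3/p - 13) = 8 + 4/(-13 + 3/p))
a(b, -185)/(-30780) + P(40)/(-19377) = (4*(-6 + 25*(-185))/(-3 + 13*(-185)))/(-30780) + (2 - 16*40)/(-19377) = (4*(-6 - 4625)/(-3 - 2405))*(-1/30780) + (2 - 640)*(-1/19377) = (4*(-4631)/(-2408))*(-1/30780) - 638*(-1/19377) = (4*(-1/2408)*(-4631))*(-1/30780) + 638/19377 = (4631/602)*(-1/30780) + 638/19377 = -4631/18529560 + 638/19377 = 1303569377/39894142680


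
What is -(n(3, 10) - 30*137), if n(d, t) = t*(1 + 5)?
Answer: 4050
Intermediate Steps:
n(d, t) = 6*t (n(d, t) = t*6 = 6*t)
-(n(3, 10) - 30*137) = -(6*10 - 30*137) = -(60 - 4110) = -1*(-4050) = 4050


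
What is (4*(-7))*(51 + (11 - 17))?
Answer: -1260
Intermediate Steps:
(4*(-7))*(51 + (11 - 17)) = -28*(51 - 6) = -28*45 = -1260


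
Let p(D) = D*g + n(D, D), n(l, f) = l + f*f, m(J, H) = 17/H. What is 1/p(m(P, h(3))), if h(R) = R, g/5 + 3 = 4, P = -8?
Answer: 9/595 ≈ 0.015126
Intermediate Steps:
g = 5 (g = -15 + 5*4 = -15 + 20 = 5)
n(l, f) = l + f²
p(D) = D² + 6*D (p(D) = D*5 + (D + D²) = 5*D + (D + D²) = D² + 6*D)
1/p(m(P, h(3))) = 1/((17/3)*(6 + 17/3)) = 1/((17*(⅓))*(6 + 17*(⅓))) = 1/(17*(6 + 17/3)/3) = 1/((17/3)*(35/3)) = 1/(595/9) = 9/595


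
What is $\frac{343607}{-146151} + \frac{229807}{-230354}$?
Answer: $- \frac{112737769735}{33666467454} \approx -3.3487$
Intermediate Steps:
$\frac{343607}{-146151} + \frac{229807}{-230354} = 343607 \left(- \frac{1}{146151}\right) + 229807 \left(- \frac{1}{230354}\right) = - \frac{343607}{146151} - \frac{229807}{230354} = - \frac{112737769735}{33666467454}$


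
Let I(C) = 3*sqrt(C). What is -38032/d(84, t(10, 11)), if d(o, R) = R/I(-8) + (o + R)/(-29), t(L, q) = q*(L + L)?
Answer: 1508805504/2959897 - 2638755240*I*sqrt(2)/2959897 ≈ 509.75 - 1260.8*I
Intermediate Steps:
t(L, q) = 2*L*q (t(L, q) = q*(2*L) = 2*L*q)
d(o, R) = -R/29 - o/29 - I*R*sqrt(2)/12 (d(o, R) = R/((3*sqrt(-8))) + (o + R)/(-29) = R/((3*(2*I*sqrt(2)))) + (R + o)*(-1/29) = R/((6*I*sqrt(2))) + (-R/29 - o/29) = R*(-I*sqrt(2)/12) + (-R/29 - o/29) = -I*R*sqrt(2)/12 + (-R/29 - o/29) = -R/29 - o/29 - I*R*sqrt(2)/12)
-38032/d(84, t(10, 11)) = -38032/(-2*10*11/29 - 1/29*84 - I*2*10*11*sqrt(2)/12) = -38032/(-1/29*220 - 84/29 - 1/12*I*220*sqrt(2)) = -38032/(-220/29 - 84/29 - 55*I*sqrt(2)/3) = -38032/(-304/29 - 55*I*sqrt(2)/3)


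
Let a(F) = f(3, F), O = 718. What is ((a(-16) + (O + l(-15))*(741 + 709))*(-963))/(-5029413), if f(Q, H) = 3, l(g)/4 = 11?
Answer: 354673863/1676471 ≈ 211.56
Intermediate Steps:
l(g) = 44 (l(g) = 4*11 = 44)
a(F) = 3
((a(-16) + (O + l(-15))*(741 + 709))*(-963))/(-5029413) = ((3 + (718 + 44)*(741 + 709))*(-963))/(-5029413) = ((3 + 762*1450)*(-963))*(-1/5029413) = ((3 + 1104900)*(-963))*(-1/5029413) = (1104903*(-963))*(-1/5029413) = -1064021589*(-1/5029413) = 354673863/1676471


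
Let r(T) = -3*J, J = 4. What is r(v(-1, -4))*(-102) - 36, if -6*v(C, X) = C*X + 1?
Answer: 1188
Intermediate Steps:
v(C, X) = -1/6 - C*X/6 (v(C, X) = -(C*X + 1)/6 = -(1 + C*X)/6 = -1/6 - C*X/6)
r(T) = -12 (r(T) = -3*4 = -12)
r(v(-1, -4))*(-102) - 36 = -12*(-102) - 36 = 1224 - 36 = 1188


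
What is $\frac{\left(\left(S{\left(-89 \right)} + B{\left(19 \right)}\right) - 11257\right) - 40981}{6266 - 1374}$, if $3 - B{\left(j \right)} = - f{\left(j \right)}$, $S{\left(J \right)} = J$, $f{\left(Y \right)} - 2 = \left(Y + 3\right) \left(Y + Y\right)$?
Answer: $- \frac{25743}{2446} \approx -10.525$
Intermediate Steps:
$f{\left(Y \right)} = 2 + 2 Y \left(3 + Y\right)$ ($f{\left(Y \right)} = 2 + \left(Y + 3\right) \left(Y + Y\right) = 2 + \left(3 + Y\right) 2 Y = 2 + 2 Y \left(3 + Y\right)$)
$B{\left(j \right)} = 5 + 2 j^{2} + 6 j$ ($B{\left(j \right)} = 3 - - (2 + 2 j^{2} + 6 j) = 3 - \left(-2 - 6 j - 2 j^{2}\right) = 3 + \left(2 + 2 j^{2} + 6 j\right) = 5 + 2 j^{2} + 6 j$)
$\frac{\left(\left(S{\left(-89 \right)} + B{\left(19 \right)}\right) - 11257\right) - 40981}{6266 - 1374} = \frac{\left(\left(-89 + \left(5 + 2 \cdot 19^{2} + 6 \cdot 19\right)\right) - 11257\right) - 40981}{6266 - 1374} = \frac{\left(\left(-89 + \left(5 + 2 \cdot 361 + 114\right)\right) - 11257\right) - 40981}{4892} = \left(\left(\left(-89 + \left(5 + 722 + 114\right)\right) - 11257\right) - 40981\right) \frac{1}{4892} = \left(\left(\left(-89 + 841\right) - 11257\right) - 40981\right) \frac{1}{4892} = \left(\left(752 - 11257\right) - 40981\right) \frac{1}{4892} = \left(-10505 - 40981\right) \frac{1}{4892} = \left(-51486\right) \frac{1}{4892} = - \frac{25743}{2446}$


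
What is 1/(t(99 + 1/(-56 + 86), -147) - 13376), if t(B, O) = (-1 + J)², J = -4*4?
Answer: -1/13087 ≈ -7.6412e-5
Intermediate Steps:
J = -16
t(B, O) = 289 (t(B, O) = (-1 - 16)² = (-17)² = 289)
1/(t(99 + 1/(-56 + 86), -147) - 13376) = 1/(289 - 13376) = 1/(-13087) = -1/13087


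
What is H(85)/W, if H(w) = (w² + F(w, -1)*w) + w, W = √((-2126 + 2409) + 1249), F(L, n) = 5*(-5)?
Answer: 5185*√383/766 ≈ 132.47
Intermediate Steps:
F(L, n) = -25
W = 2*√383 (W = √(283 + 1249) = √1532 = 2*√383 ≈ 39.141)
H(w) = w² - 24*w (H(w) = (w² - 25*w) + w = w² - 24*w)
H(85)/W = (85*(-24 + 85))/((2*√383)) = (85*61)*(√383/766) = 5185*(√383/766) = 5185*√383/766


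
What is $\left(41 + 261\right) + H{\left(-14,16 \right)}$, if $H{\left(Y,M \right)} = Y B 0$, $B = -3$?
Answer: $302$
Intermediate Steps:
$H{\left(Y,M \right)} = 0$ ($H{\left(Y,M \right)} = Y \left(-3\right) 0 = - 3 Y 0 = 0$)
$\left(41 + 261\right) + H{\left(-14,16 \right)} = \left(41 + 261\right) + 0 = 302 + 0 = 302$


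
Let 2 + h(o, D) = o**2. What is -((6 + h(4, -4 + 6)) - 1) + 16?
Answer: -3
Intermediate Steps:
h(o, D) = -2 + o**2
-((6 + h(4, -4 + 6)) - 1) + 16 = -((6 + (-2 + 4**2)) - 1) + 16 = -((6 + (-2 + 16)) - 1) + 16 = -((6 + 14) - 1) + 16 = -(20 - 1) + 16 = -1*19 + 16 = -19 + 16 = -3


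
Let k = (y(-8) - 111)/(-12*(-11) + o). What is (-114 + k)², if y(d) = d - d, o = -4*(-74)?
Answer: 2391503409/183184 ≈ 13055.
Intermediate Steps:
o = 296
y(d) = 0
k = -111/428 (k = (0 - 111)/(-12*(-11) + 296) = -111/(132 + 296) = -111/428 ≈ -0.25935)
(-114 + k)² = (-114 - 111/428)² = (-48903/428)² = 2391503409/183184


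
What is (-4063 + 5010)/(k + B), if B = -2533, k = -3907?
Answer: -947/6440 ≈ -0.14705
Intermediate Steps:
(-4063 + 5010)/(k + B) = (-4063 + 5010)/(-3907 - 2533) = 947/(-6440) = 947*(-1/6440) = -947/6440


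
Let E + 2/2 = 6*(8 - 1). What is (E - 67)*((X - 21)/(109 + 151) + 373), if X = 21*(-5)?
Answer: -48427/5 ≈ -9685.4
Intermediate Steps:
X = -105
E = 41 (E = -1 + 6*(8 - 1) = -1 + 6*7 = -1 + 42 = 41)
(E - 67)*((X - 21)/(109 + 151) + 373) = (41 - 67)*((-105 - 21)/(109 + 151) + 373) = -26*(-126/260 + 373) = -26*(-126*1/260 + 373) = -26*(-63/130 + 373) = -26*48427/130 = -48427/5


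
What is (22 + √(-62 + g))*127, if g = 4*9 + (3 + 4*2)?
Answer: 2794 + 127*I*√15 ≈ 2794.0 + 491.87*I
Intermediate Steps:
g = 47 (g = 36 + (3 + 8) = 36 + 11 = 47)
(22 + √(-62 + g))*127 = (22 + √(-62 + 47))*127 = (22 + √(-15))*127 = (22 + I*√15)*127 = 2794 + 127*I*√15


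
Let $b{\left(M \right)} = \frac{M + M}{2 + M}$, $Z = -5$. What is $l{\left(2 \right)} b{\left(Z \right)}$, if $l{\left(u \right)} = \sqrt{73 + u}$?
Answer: $\frac{50 \sqrt{3}}{3} \approx 28.868$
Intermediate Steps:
$b{\left(M \right)} = \frac{2 M}{2 + M}$
$l{\left(2 \right)} b{\left(Z \right)} = \sqrt{73 + 2} \cdot 2 \left(-5\right) \frac{1}{2 - 5} = \sqrt{75} \cdot 2 \left(-5\right) \frac{1}{-3} = 5 \sqrt{3} \cdot 2 \left(-5\right) \left(- \frac{1}{3}\right) = 5 \sqrt{3} \cdot \frac{10}{3} = \frac{50 \sqrt{3}}{3}$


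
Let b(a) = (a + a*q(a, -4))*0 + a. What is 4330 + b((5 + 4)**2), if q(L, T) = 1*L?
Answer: 4411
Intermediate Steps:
q(L, T) = L
b(a) = a (b(a) = (a + a*a)*0 + a = (a + a**2)*0 + a = 0 + a = a)
4330 + b((5 + 4)**2) = 4330 + (5 + 4)**2 = 4330 + 9**2 = 4330 + 81 = 4411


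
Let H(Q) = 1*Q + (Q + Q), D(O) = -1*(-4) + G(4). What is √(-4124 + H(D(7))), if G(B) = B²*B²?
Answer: 4*I*√209 ≈ 57.827*I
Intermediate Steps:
G(B) = B⁴
D(O) = 260 (D(O) = -1*(-4) + 4⁴ = 4 + 256 = 260)
H(Q) = 3*Q (H(Q) = Q + 2*Q = 3*Q)
√(-4124 + H(D(7))) = √(-4124 + 3*260) = √(-4124 + 780) = √(-3344) = 4*I*√209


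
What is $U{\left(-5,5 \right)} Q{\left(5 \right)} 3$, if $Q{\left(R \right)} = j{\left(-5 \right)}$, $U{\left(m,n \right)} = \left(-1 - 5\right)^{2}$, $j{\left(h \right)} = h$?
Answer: $-540$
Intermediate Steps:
$U{\left(m,n \right)} = 36$ ($U{\left(m,n \right)} = \left(-6\right)^{2} = 36$)
$Q{\left(R \right)} = -5$
$U{\left(-5,5 \right)} Q{\left(5 \right)} 3 = 36 \left(-5\right) 3 = \left(-180\right) 3 = -540$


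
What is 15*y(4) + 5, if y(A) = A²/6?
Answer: 45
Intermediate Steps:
y(A) = A²/6 (y(A) = A²*(⅙) = A²/6)
15*y(4) + 5 = 15*((⅙)*4²) + 5 = 15*((⅙)*16) + 5 = 15*(8/3) + 5 = 40 + 5 = 45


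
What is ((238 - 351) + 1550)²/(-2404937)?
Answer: -2064969/2404937 ≈ -0.85864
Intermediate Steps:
((238 - 351) + 1550)²/(-2404937) = (-113 + 1550)²*(-1/2404937) = 1437²*(-1/2404937) = 2064969*(-1/2404937) = -2064969/2404937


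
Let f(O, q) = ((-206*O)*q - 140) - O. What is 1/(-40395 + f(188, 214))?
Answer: -1/8328515 ≈ -1.2007e-7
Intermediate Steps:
f(O, q) = -140 - O - 206*O*q (f(O, q) = (-206*O*q - 140) - O = (-140 - 206*O*q) - O = -140 - O - 206*O*q)
1/(-40395 + f(188, 214)) = 1/(-40395 + (-140 - 1*188 - 206*188*214)) = 1/(-40395 + (-140 - 188 - 8287792)) = 1/(-40395 - 8288120) = 1/(-8328515) = -1/8328515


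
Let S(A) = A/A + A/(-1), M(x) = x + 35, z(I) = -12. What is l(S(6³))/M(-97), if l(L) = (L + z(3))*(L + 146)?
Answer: -15663/62 ≈ -252.63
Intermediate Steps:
M(x) = 35 + x
S(A) = 1 - A (S(A) = 1 + A*(-1) = 1 - A)
l(L) = (-12 + L)*(146 + L) (l(L) = (L - 12)*(L + 146) = (-12 + L)*(146 + L))
l(S(6³))/M(-97) = (-1752 + (1 - 1*6³)² + 134*(1 - 1*6³))/(35 - 97) = (-1752 + (1 - 1*216)² + 134*(1 - 1*216))/(-62) = (-1752 + (1 - 216)² + 134*(1 - 216))*(-1/62) = (-1752 + (-215)² + 134*(-215))*(-1/62) = (-1752 + 46225 - 28810)*(-1/62) = 15663*(-1/62) = -15663/62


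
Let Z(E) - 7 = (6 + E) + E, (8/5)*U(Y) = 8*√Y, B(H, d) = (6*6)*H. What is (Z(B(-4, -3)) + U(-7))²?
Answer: 75450 - 2750*I*√7 ≈ 75450.0 - 7275.8*I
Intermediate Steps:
B(H, d) = 36*H
U(Y) = 5*√Y (U(Y) = 5*(8*√Y)/8 = 5*√Y)
Z(E) = 13 + 2*E (Z(E) = 7 + ((6 + E) + E) = 7 + (6 + 2*E) = 13 + 2*E)
(Z(B(-4, -3)) + U(-7))² = ((13 + 2*(36*(-4))) + 5*√(-7))² = ((13 + 2*(-144)) + 5*(I*√7))² = ((13 - 288) + 5*I*√7)² = (-275 + 5*I*√7)²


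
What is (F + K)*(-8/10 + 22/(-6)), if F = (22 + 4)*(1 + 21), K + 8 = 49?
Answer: -41071/15 ≈ -2738.1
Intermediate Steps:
K = 41 (K = -8 + 49 = 41)
F = 572 (F = 26*22 = 572)
(F + K)*(-8/10 + 22/(-6)) = (572 + 41)*(-8/10 + 22/(-6)) = 613*(-8*1/10 + 22*(-1/6)) = 613*(-4/5 - 11/3) = 613*(-67/15) = -41071/15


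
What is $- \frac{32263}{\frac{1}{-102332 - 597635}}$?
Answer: $22583035321$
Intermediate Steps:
$- \frac{32263}{\frac{1}{-102332 - 597635}} = - \frac{32263}{\frac{1}{-699967}} = - \frac{32263}{- \frac{1}{699967}} = \left(-32263\right) \left(-699967\right) = 22583035321$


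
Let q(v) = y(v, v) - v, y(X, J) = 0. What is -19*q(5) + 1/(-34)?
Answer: 3229/34 ≈ 94.971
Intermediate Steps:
q(v) = -v (q(v) = 0 - v = -v)
-19*q(5) + 1/(-34) = -(-19)*5 + 1/(-34) = -19*(-5) - 1/34 = 95 - 1/34 = 3229/34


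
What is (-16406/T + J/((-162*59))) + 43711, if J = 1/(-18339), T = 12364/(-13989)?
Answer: 16869924830163890/270901672371 ≈ 62273.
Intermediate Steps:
T = -12364/13989 (T = 12364*(-1/13989) = -12364/13989 ≈ -0.88384)
J = -1/18339 ≈ -5.4529e-5
(-16406/T + J/((-162*59))) + 43711 = (-16406/(-12364/13989) - 1/(18339*((-162*59)))) + 43711 = (-16406*(-13989/12364) - 1/18339/(-9558)) + 43711 = (114751767/6182 - 1/18339*(-1/9558)) + 43711 = (114751767/6182 + 1/175284162) + 43711 = 5028541829155109/270901672371 + 43711 = 16869924830163890/270901672371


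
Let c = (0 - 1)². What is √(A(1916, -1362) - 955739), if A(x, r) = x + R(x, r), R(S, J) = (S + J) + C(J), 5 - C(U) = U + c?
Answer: 3*I*√105767 ≈ 975.66*I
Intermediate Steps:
c = 1 (c = (-1)² = 1)
C(U) = 4 - U (C(U) = 5 - (U + 1) = 5 - (1 + U) = 5 + (-1 - U) = 4 - U)
R(S, J) = 4 + S (R(S, J) = (S + J) + (4 - J) = (J + S) + (4 - J) = 4 + S)
A(x, r) = 4 + 2*x (A(x, r) = x + (4 + x) = 4 + 2*x)
√(A(1916, -1362) - 955739) = √((4 + 2*1916) - 955739) = √((4 + 3832) - 955739) = √(3836 - 955739) = √(-951903) = 3*I*√105767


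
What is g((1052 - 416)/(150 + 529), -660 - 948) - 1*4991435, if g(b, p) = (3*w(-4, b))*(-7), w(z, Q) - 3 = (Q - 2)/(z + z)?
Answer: -1936702307/388 ≈ -4.9915e+6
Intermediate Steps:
w(z, Q) = 3 + (-2 + Q)/(2*z) (w(z, Q) = 3 + (Q - 2)/(z + z) = 3 + (-2 + Q)/((2*z)) = 3 + (-2 + Q)*(1/(2*z)) = 3 + (-2 + Q)/(2*z))
g(b, p) = -273/4 + 21*b/8 (g(b, p) = (3*((½)*(-2 + b + 6*(-4))/(-4)))*(-7) = (3*((½)*(-¼)*(-2 + b - 24)))*(-7) = (3*((½)*(-¼)*(-26 + b)))*(-7) = (3*(13/4 - b/8))*(-7) = (39/4 - 3*b/8)*(-7) = -273/4 + 21*b/8)
g((1052 - 416)/(150 + 529), -660 - 948) - 1*4991435 = (-273/4 + 21*((1052 - 416)/(150 + 529))/8) - 1*4991435 = (-273/4 + 21*(636/679)/8) - 4991435 = (-273/4 + 21*(636*(1/679))/8) - 4991435 = (-273/4 + (21/8)*(636/679)) - 4991435 = (-273/4 + 477/194) - 4991435 = -25527/388 - 4991435 = -1936702307/388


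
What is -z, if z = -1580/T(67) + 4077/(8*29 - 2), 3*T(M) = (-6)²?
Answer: 78619/690 ≈ 113.94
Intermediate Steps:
T(M) = 12 (T(M) = (⅓)*(-6)² = (⅓)*36 = 12)
z = -78619/690 (z = -1580/12 + 4077/(8*29 - 2) = -1580*1/12 + 4077/(232 - 2) = -395/3 + 4077/230 = -78619/690 ≈ -113.94)
-z = -1*(-78619/690) = 78619/690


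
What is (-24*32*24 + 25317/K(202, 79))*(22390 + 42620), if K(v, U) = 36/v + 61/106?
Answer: 7951762769940/8069 ≈ 9.8547e+8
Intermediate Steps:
K(v, U) = 61/106 + 36/v (K(v, U) = 36/v + 61*(1/106) = 36/v + 61/106 = 61/106 + 36/v)
(-24*32*24 + 25317/K(202, 79))*(22390 + 42620) = (-24*32*24 + 25317/(61/106 + 36/202))*(22390 + 42620) = (-768*24 + 25317/(61/106 + 36*(1/202)))*65010 = (-18432 + 25317/(61/106 + 18/101))*65010 = (-18432 + 25317/(8069/10706))*65010 = (-18432 + 25317*(10706/8069))*65010 = (-18432 + 271043802/8069)*65010 = (122315994/8069)*65010 = 7951762769940/8069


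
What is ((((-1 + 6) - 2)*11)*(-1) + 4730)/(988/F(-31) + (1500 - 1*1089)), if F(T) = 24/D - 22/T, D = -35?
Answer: 4697/41641 ≈ 0.11280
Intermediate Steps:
F(T) = -24/35 - 22/T (F(T) = 24/(-35) - 22/T = 24*(-1/35) - 22/T = -24/35 - 22/T)
((((-1 + 6) - 2)*11)*(-1) + 4730)/(988/F(-31) + (1500 - 1*1089)) = ((((-1 + 6) - 2)*11)*(-1) + 4730)/(988/(-24/35 - 22/(-31)) + (1500 - 1*1089)) = (((5 - 2)*11)*(-1) + 4730)/(988/(-24/35 - 22*(-1/31)) + (1500 - 1089)) = ((3*11)*(-1) + 4730)/(988/(-24/35 + 22/31) + 411) = (33*(-1) + 4730)/(988/(26/1085) + 411) = (-33 + 4730)/(988*(1085/26) + 411) = 4697/(41230 + 411) = 4697/41641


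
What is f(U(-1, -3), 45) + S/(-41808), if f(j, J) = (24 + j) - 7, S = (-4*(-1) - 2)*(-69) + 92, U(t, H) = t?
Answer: 334487/20904 ≈ 16.001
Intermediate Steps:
S = -46 (S = (4 - 2)*(-69) + 92 = 2*(-69) + 92 = -138 + 92 = -46)
f(j, J) = 17 + j
f(U(-1, -3), 45) + S/(-41808) = (17 - 1) - 46/(-41808) = 16 - 46*(-1/41808) = 16 + 23/20904 = 334487/20904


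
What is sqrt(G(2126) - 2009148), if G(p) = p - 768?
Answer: I*sqrt(2007790) ≈ 1417.0*I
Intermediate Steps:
G(p) = -768 + p
sqrt(G(2126) - 2009148) = sqrt((-768 + 2126) - 2009148) = sqrt(1358 - 2009148) = sqrt(-2007790) = I*sqrt(2007790)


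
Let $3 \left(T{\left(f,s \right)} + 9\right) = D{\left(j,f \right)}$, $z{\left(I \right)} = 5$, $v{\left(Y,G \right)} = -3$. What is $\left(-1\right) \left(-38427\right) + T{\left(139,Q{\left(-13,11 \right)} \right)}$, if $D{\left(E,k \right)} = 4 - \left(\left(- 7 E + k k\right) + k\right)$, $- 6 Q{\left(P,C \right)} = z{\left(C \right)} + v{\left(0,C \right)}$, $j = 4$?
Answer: $31942$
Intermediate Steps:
$Q{\left(P,C \right)} = - \frac{1}{3}$ ($Q{\left(P,C \right)} = - \frac{5 - 3}{6} = \left(- \frac{1}{6}\right) 2 = - \frac{1}{3}$)
$D{\left(E,k \right)} = 4 - k - k^{2} + 7 E$ ($D{\left(E,k \right)} = 4 - \left(\left(- 7 E + k^{2}\right) + k\right) = 4 - \left(\left(k^{2} - 7 E\right) + k\right) = 4 - \left(k + k^{2} - 7 E\right) = 4 - k - k^{2} + 7 E$)
$T{\left(f,s \right)} = \frac{5}{3} - \frac{f}{3} - \frac{f^{2}}{3}$ ($T{\left(f,s \right)} = -9 + \frac{4 - f - f^{2} + 7 \cdot 4}{3} = -9 + \frac{4 - f - f^{2} + 28}{3} = -9 + \frac{32 - f - f^{2}}{3} = -9 - \left(- \frac{32}{3} + \frac{f}{3} + \frac{f^{2}}{3}\right) = \frac{5}{3} - \frac{f}{3} - \frac{f^{2}}{3}$)
$\left(-1\right) \left(-38427\right) + T{\left(139,Q{\left(-13,11 \right)} \right)} = \left(-1\right) \left(-38427\right) - \left(\frac{134}{3} + \frac{19321}{3}\right) = 38427 - 6485 = 31942$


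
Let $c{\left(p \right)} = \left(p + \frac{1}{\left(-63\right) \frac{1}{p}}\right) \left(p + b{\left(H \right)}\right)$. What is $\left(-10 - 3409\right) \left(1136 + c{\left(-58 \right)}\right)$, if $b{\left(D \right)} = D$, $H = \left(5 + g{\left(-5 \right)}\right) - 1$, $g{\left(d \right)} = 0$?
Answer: $- \frac{100956232}{7} \approx -1.4422 \cdot 10^{7}$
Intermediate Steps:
$H = 4$ ($H = \left(5 + 0\right) - 1 = 5 - 1 = 4$)
$c{\left(p \right)} = \frac{62 p \left(4 + p\right)}{63}$ ($c{\left(p \right)} = \left(p + \frac{1}{\left(-63\right) \frac{1}{p}}\right) \left(p + 4\right) = \left(p - \frac{p}{63}\right) \left(4 + p\right) = \frac{62 p}{63} \left(4 + p\right) = \frac{62 p \left(4 + p\right)}{63}$)
$\left(-10 - 3409\right) \left(1136 + c{\left(-58 \right)}\right) = \left(-10 - 3409\right) \left(1136 + \frac{62}{63} \left(-58\right) \left(4 - 58\right)\right) = - 3419 \left(1136 + \frac{62}{63} \left(-58\right) \left(-54\right)\right) = - 3419 \left(1136 + \frac{21576}{7}\right) = \left(-3419\right) \frac{29528}{7} = - \frac{100956232}{7}$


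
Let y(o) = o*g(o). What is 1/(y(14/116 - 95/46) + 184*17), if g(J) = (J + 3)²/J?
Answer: 444889/1392108408 ≈ 0.00031958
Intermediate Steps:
g(J) = (3 + J)²/J
y(o) = (3 + o)² (y(o) = o*((3 + o)²/o) = (3 + o)²)
1/(y(14/116 - 95/46) + 184*17) = 1/((3 + (14/116 - 95/46))² + 184*17) = 1/((3 + (14*(1/116) - 95*1/46))² + 3128) = 1/((3 + (7/58 - 95/46))² + 3128) = 1/((3 - 1297/667)² + 3128) = 1/((704/667)² + 3128) = 1/(495616/444889 + 3128) = 1/(1392108408/444889) = 444889/1392108408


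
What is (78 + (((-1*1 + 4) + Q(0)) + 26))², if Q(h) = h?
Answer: 11449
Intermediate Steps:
(78 + (((-1*1 + 4) + Q(0)) + 26))² = (78 + (((-1*1 + 4) + 0) + 26))² = (78 + (((-1 + 4) + 0) + 26))² = (78 + ((3 + 0) + 26))² = (78 + (3 + 26))² = (78 + 29)² = 107² = 11449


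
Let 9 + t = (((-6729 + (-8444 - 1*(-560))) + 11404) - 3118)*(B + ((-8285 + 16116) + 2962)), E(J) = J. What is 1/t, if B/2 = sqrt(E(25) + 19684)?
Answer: -632290/43148168467257 + 703*sqrt(19709)/258889010803542 ≈ -1.4273e-8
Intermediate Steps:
B = 2*sqrt(19709) (B = 2*sqrt(25 + 19684) = 2*sqrt(19709) ≈ 280.78)
t = -68287320 - 12654*sqrt(19709) (t = -9 + (((-6729 + (-8444 - 1*(-560))) + 11404) - 3118)*(2*sqrt(19709) + ((-8285 + 16116) + 2962)) = -9 + (((-6729 + (-8444 + 560)) + 11404) - 3118)*(2*sqrt(19709) + (7831 + 2962)) = -9 + (((-6729 - 7884) + 11404) - 3118)*(2*sqrt(19709) + 10793) = -9 + ((-14613 + 11404) - 3118)*(10793 + 2*sqrt(19709)) = -9 + (-3209 - 3118)*(10793 + 2*sqrt(19709)) = -9 - 6327*(10793 + 2*sqrt(19709)) = -9 + (-68287311 - 12654*sqrt(19709)) = -68287320 - 12654*sqrt(19709) ≈ -7.0064e+7)
1/t = 1/(-68287320 - 12654*sqrt(19709))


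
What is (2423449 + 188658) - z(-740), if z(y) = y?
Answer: 2612847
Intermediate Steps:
(2423449 + 188658) - z(-740) = (2423449 + 188658) - 1*(-740) = 2612107 + 740 = 2612847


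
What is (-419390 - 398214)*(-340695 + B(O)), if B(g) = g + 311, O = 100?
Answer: 278217559536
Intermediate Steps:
B(g) = 311 + g
(-419390 - 398214)*(-340695 + B(O)) = (-419390 - 398214)*(-340695 + (311 + 100)) = -817604*(-340695 + 411) = -817604*(-340284) = 278217559536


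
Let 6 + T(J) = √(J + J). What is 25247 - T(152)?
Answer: 25253 - 4*√19 ≈ 25236.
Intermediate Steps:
T(J) = -6 + √2*√J (T(J) = -6 + √(J + J) = -6 + √(2*J) = -6 + √2*√J)
25247 - T(152) = 25247 - (-6 + √2*√152) = 25247 - (-6 + √2*(2*√38)) = 25247 - (-6 + 4*√19) = 25247 + (6 - 4*√19) = 25253 - 4*√19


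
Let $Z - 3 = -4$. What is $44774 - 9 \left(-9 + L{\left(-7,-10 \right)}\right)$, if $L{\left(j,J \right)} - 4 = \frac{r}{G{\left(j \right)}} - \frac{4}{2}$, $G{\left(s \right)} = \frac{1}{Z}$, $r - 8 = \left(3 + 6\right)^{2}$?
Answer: $45638$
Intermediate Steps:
$r = 89$ ($r = 8 + \left(3 + 6\right)^{2} = 8 + 9^{2} = 8 + 81 = 89$)
$Z = -1$ ($Z = 3 - 4 = -1$)
$G{\left(s \right)} = -1$ ($G{\left(s \right)} = \frac{1}{-1} = -1$)
$L{\left(j,J \right)} = -87$ ($L{\left(j,J \right)} = 4 + \left(\frac{89}{-1} - \frac{4}{2}\right) = 4 + \left(89 \left(-1\right) - 2\right) = 4 - 91 = -87$)
$44774 - 9 \left(-9 + L{\left(-7,-10 \right)}\right) = 44774 - 9 \left(-9 - 87\right) = 44774 - -864 = 44774 + 864 = 45638$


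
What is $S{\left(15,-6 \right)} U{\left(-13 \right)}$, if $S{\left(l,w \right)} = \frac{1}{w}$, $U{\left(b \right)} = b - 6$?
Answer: $\frac{19}{6} \approx 3.1667$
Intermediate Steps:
$U{\left(b \right)} = -6 + b$
$S{\left(15,-6 \right)} U{\left(-13 \right)} = \frac{-6 - 13}{-6} = \left(- \frac{1}{6}\right) \left(-19\right) = \frac{19}{6}$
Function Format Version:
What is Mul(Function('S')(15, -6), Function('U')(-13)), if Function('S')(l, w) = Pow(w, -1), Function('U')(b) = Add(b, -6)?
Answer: Rational(19, 6) ≈ 3.1667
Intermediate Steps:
Function('U')(b) = Add(-6, b)
Mul(Function('S')(15, -6), Function('U')(-13)) = Mul(Pow(-6, -1), Add(-6, -13)) = Mul(Rational(-1, 6), -19) = Rational(19, 6)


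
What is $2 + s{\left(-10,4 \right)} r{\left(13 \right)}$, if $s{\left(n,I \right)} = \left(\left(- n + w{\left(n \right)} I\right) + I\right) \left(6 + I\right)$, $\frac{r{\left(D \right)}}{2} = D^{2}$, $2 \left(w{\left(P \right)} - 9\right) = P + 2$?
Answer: $114922$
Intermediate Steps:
$w{\left(P \right)} = 10 + \frac{P}{2}$ ($w{\left(P \right)} = 9 + \frac{P + 2}{2} = 9 + \frac{2 + P}{2} = 9 + \left(1 + \frac{P}{2}\right) = 10 + \frac{P}{2}$)
$r{\left(D \right)} = 2 D^{2}$
$s{\left(n,I \right)} = \left(6 + I\right) \left(I - n + I \left(10 + \frac{n}{2}\right)\right)$ ($s{\left(n,I \right)} = \left(\left(- n + \left(10 + \frac{n}{2}\right) I\right) + I\right) \left(6 + I\right) = \left(\left(- n + I \left(10 + \frac{n}{2}\right)\right) + I\right) \left(6 + I\right) = \left(I - n + I \left(10 + \frac{n}{2}\right)\right) \left(6 + I\right) = \left(6 + I\right) \left(I - n + I \left(10 + \frac{n}{2}\right)\right)$)
$2 + s{\left(-10,4 \right)} r{\left(13 \right)} = 2 + \left(\left(-6\right) \left(-10\right) + 11 \cdot 4^{2} + 66 \cdot 4 + \frac{1}{2} \left(-10\right) 4^{2} + 2 \cdot 4 \left(-10\right)\right) 2 \cdot 13^{2} = 2 + \left(60 + 11 \cdot 16 + 264 + \frac{1}{2} \left(-10\right) 16 - 80\right) 2 \cdot 169 = 2 + \left(60 + 176 + 264 - 80 - 80\right) 338 = 2 + 340 \cdot 338 = 2 + 114920 = 114922$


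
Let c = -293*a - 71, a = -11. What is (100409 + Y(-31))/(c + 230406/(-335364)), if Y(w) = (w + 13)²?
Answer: 5630370302/176139487 ≈ 31.965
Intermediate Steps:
Y(w) = (13 + w)²
c = 3152 (c = -293*(-11) - 71 = 3223 - 71 = 3152)
(100409 + Y(-31))/(c + 230406/(-335364)) = (100409 + (13 - 31)²)/(3152 + 230406/(-335364)) = (100409 + (-18)²)/(3152 + 230406*(-1/335364)) = (100409 + 324)/(3152 - 38401/55894) = 100733/(176139487/55894) = 100733*(55894/176139487) = 5630370302/176139487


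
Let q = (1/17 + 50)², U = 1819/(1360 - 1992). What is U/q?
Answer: -525691/457695032 ≈ -0.0011486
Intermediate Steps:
U = -1819/632 (U = 1819/(-632) = 1819*(-1/632) = -1819/632 ≈ -2.8782)
q = 724201/289 (q = (1/17 + 50)² = (851/17)² = 724201/289 ≈ 2505.9)
U/q = -1819/(632*724201/289) = -1819/632*289/724201 = -525691/457695032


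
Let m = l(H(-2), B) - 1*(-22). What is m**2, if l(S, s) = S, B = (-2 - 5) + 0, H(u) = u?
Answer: 400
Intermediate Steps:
B = -7 (B = -7 + 0 = -7)
m = 20 (m = -2 - 1*(-22) = -2 + 22 = 20)
m**2 = 20**2 = 400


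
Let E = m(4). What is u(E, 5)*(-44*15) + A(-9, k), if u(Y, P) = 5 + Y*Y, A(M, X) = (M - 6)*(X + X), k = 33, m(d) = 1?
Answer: -4950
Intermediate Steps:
E = 1
A(M, X) = 2*X*(-6 + M) (A(M, X) = (-6 + M)*(2*X) = 2*X*(-6 + M))
u(Y, P) = 5 + Y²
u(E, 5)*(-44*15) + A(-9, k) = (5 + 1²)*(-44*15) + 2*33*(-6 - 9) = (5 + 1)*(-660) + 2*33*(-15) = 6*(-660) - 990 = -3960 - 990 = -4950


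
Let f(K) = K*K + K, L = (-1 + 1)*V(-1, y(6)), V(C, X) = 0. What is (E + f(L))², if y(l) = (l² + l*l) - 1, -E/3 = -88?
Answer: 69696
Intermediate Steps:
E = 264 (E = -3*(-88) = 264)
y(l) = -1 + 2*l² (y(l) = (l² + l²) - 1 = 2*l² - 1 = -1 + 2*l²)
L = 0 (L = (-1 + 1)*0 = 0*0 = 0)
f(K) = K + K² (f(K) = K² + K = K + K²)
(E + f(L))² = (264 + 0*(1 + 0))² = (264 + 0*1)² = (264 + 0)² = 264² = 69696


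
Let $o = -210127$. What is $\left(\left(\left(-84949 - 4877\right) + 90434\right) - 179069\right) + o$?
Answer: $-388588$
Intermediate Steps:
$\left(\left(\left(-84949 - 4877\right) + 90434\right) - 179069\right) + o = \left(\left(\left(-84949 - 4877\right) + 90434\right) - 179069\right) - 210127 = \left(\left(-89826 + 90434\right) - 179069\right) - 210127 = \left(608 - 179069\right) - 210127 = -178461 - 210127 = -388588$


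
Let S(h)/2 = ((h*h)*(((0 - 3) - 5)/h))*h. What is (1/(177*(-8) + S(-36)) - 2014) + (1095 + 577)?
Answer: -7575985/22152 ≈ -342.00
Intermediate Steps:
S(h) = -16*h**2 (S(h) = 2*(((h*h)*(((0 - 3) - 5)/h))*h) = 2*((h**2*((-3 - 5)/h))*h) = 2*((h**2*(-8/h))*h) = 2*((-8*h)*h) = 2*(-8*h**2) = -16*h**2)
(1/(177*(-8) + S(-36)) - 2014) + (1095 + 577) = (1/(177*(-8) - 16*(-36)**2) - 2014) + (1095 + 577) = (1/(-1416 - 16*1296) - 2014) + 1672 = (1/(-1416 - 20736) - 2014) + 1672 = (1/(-22152) - 2014) + 1672 = (-1/22152 - 2014) + 1672 = -44614129/22152 + 1672 = -7575985/22152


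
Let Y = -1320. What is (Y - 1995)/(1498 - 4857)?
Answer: 3315/3359 ≈ 0.98690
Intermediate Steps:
(Y - 1995)/(1498 - 4857) = (-1320 - 1995)/(1498 - 4857) = -3315/(-3359) = -3315*(-1/3359) = 3315/3359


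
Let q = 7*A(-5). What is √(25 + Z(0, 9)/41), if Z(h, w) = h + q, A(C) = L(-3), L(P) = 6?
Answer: √43747/41 ≈ 5.1014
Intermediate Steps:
A(C) = 6
q = 42 (q = 7*6 = 42)
Z(h, w) = 42 + h (Z(h, w) = h + 42 = 42 + h)
√(25 + Z(0, 9)/41) = √(25 + (42 + 0)/41) = √(25 + 42*(1/41)) = √(25 + 42/41) = √(1067/41) = √43747/41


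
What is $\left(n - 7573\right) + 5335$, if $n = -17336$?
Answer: $-19574$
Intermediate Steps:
$\left(n - 7573\right) + 5335 = \left(-17336 - 7573\right) + 5335 = -24909 + 5335 = -19574$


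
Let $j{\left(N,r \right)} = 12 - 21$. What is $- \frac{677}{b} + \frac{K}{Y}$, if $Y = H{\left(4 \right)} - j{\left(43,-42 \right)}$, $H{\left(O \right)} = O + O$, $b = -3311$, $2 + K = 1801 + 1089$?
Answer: $\frac{9573677}{56287} \approx 170.09$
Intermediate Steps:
$K = 2888$ ($K = -2 + \left(1801 + 1089\right) = -2 + 2890 = 2888$)
$j{\left(N,r \right)} = -9$
$H{\left(O \right)} = 2 O$
$Y = 17$ ($Y = 2 \cdot 4 - -9 = 8 + 9 = 17$)
$- \frac{677}{b} + \frac{K}{Y} = - \frac{677}{-3311} + \frac{2888}{17} = \left(-677\right) \left(- \frac{1}{3311}\right) + 2888 \cdot \frac{1}{17} = \frac{677}{3311} + \frac{2888}{17} = \frac{9573677}{56287}$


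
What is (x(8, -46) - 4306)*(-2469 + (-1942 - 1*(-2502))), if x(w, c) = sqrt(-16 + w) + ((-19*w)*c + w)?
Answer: -5142846 - 3818*I*sqrt(2) ≈ -5.1428e+6 - 5399.5*I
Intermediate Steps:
x(w, c) = w + sqrt(-16 + w) - 19*c*w (x(w, c) = sqrt(-16 + w) + (-19*c*w + w) = sqrt(-16 + w) + (w - 19*c*w) = w + sqrt(-16 + w) - 19*c*w)
(x(8, -46) - 4306)*(-2469 + (-1942 - 1*(-2502))) = ((8 + sqrt(-16 + 8) - 19*(-46)*8) - 4306)*(-2469 + (-1942 - 1*(-2502))) = ((8 + sqrt(-8) + 6992) - 4306)*(-2469 + (-1942 + 2502)) = ((8 + 2*I*sqrt(2) + 6992) - 4306)*(-2469 + 560) = ((7000 + 2*I*sqrt(2)) - 4306)*(-1909) = (2694 + 2*I*sqrt(2))*(-1909) = -5142846 - 3818*I*sqrt(2)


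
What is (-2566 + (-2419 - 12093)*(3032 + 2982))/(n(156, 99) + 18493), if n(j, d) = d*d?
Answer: -43638867/14147 ≈ -3084.7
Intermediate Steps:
n(j, d) = d**2
(-2566 + (-2419 - 12093)*(3032 + 2982))/(n(156, 99) + 18493) = (-2566 + (-2419 - 12093)*(3032 + 2982))/(99**2 + 18493) = (-2566 - 14512*6014)/(9801 + 18493) = (-2566 - 87275168)/28294 = -87277734*1/28294 = -43638867/14147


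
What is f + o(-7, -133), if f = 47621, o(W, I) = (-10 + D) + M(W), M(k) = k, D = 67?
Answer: 47671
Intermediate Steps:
o(W, I) = 57 + W (o(W, I) = (-10 + 67) + W = 57 + W)
f + o(-7, -133) = 47621 + (57 - 7) = 47621 + 50 = 47671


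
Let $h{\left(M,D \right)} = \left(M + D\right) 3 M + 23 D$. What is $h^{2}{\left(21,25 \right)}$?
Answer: $12061729$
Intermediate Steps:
$h{\left(M,D \right)} = 23 D + M \left(3 D + 3 M\right)$ ($h{\left(M,D \right)} = \left(D + M\right) 3 M + 23 D = \left(3 D + 3 M\right) M + 23 D = M \left(3 D + 3 M\right) + 23 D = 23 D + M \left(3 D + 3 M\right)$)
$h^{2}{\left(21,25 \right)} = \left(3 \cdot 21^{2} + 23 \cdot 25 + 3 \cdot 25 \cdot 21\right)^{2} = \left(3 \cdot 441 + 575 + 1575\right)^{2} = \left(1323 + 575 + 1575\right)^{2} = 3473^{2} = 12061729$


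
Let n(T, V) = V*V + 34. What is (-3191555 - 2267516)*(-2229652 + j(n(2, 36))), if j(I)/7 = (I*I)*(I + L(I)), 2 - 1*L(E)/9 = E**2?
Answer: 1076041661650320134892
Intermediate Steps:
L(E) = 18 - 9*E**2
n(T, V) = 34 + V**2 (n(T, V) = V**2 + 34 = 34 + V**2)
j(I) = 7*I**2*(18 + I - 9*I**2) (j(I) = 7*((I*I)*(I + (18 - 9*I**2))) = 7*(I**2*(18 + I - 9*I**2)) = 7*I**2*(18 + I - 9*I**2))
(-3191555 - 2267516)*(-2229652 + j(n(2, 36))) = (-3191555 - 2267516)*(-2229652 + 7*(34 + 36**2)**2*(18 + (34 + 36**2) - 9*(34 + 36**2)**2)) = -5459071*(-2229652 + 7*(34 + 1296)**2*(18 + (34 + 1296) - 9*(34 + 1296)**2)) = -5459071*(-2229652 + 7*1330**2*(18 + 1330 - 9*1330**2)) = -5459071*(-2229652 + 7*1768900*(18 + 1330 - 9*1768900)) = -5459071*(-2229652 + 7*1768900*(18 + 1330 - 15920100)) = -5459071*(-2229652 + 7*1768900*(-15918752)) = -5459071*(-2229652 - 197110762889600) = -5459071*(-197110765119252) = 1076041661650320134892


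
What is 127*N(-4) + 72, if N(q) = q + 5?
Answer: 199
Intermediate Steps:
N(q) = 5 + q
127*N(-4) + 72 = 127*(5 - 4) + 72 = 127*1 + 72 = 127 + 72 = 199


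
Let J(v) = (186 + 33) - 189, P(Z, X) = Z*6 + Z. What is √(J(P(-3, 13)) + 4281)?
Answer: 3*√479 ≈ 65.658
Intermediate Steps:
P(Z, X) = 7*Z (P(Z, X) = 6*Z + Z = 7*Z)
J(v) = 30 (J(v) = 219 - 189 = 30)
√(J(P(-3, 13)) + 4281) = √(30 + 4281) = √4311 = 3*√479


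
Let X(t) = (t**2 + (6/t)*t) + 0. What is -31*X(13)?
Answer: -5425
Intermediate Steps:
X(t) = 6 + t**2 (X(t) = (t**2 + 6) + 0 = (6 + t**2) + 0 = 6 + t**2)
-31*X(13) = -31*(6 + 13**2) = -31*(6 + 169) = -31*175 = -5425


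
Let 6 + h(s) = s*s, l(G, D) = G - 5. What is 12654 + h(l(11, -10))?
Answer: 12684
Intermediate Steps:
l(G, D) = -5 + G
h(s) = -6 + s² (h(s) = -6 + s*s = -6 + s²)
12654 + h(l(11, -10)) = 12654 + (-6 + (-5 + 11)²) = 12654 + (-6 + 6²) = 12654 + (-6 + 36) = 12654 + 30 = 12684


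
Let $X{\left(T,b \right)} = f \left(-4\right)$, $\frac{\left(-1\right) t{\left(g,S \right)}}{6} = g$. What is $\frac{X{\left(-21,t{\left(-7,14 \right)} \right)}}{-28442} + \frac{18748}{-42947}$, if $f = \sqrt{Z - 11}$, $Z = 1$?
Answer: $- \frac{18748}{42947} + \frac{2 i \sqrt{10}}{14221} \approx -0.43654 + 0.00044473 i$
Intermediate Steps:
$t{\left(g,S \right)} = - 6 g$
$f = i \sqrt{10}$ ($f = \sqrt{1 - 11} = \sqrt{-10} = i \sqrt{10} \approx 3.1623 i$)
$X{\left(T,b \right)} = - 4 i \sqrt{10}$ ($X{\left(T,b \right)} = i \sqrt{10} \left(-4\right) = - 4 i \sqrt{10}$)
$\frac{X{\left(-21,t{\left(-7,14 \right)} \right)}}{-28442} + \frac{18748}{-42947} = \frac{\left(-4\right) i \sqrt{10}}{-28442} + \frac{18748}{-42947} = - 4 i \sqrt{10} \left(- \frac{1}{28442}\right) + 18748 \left(- \frac{1}{42947}\right) = \frac{2 i \sqrt{10}}{14221} - \frac{18748}{42947} = - \frac{18748}{42947} + \frac{2 i \sqrt{10}}{14221}$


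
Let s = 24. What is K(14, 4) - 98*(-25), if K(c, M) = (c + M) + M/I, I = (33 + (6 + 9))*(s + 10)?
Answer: 1006945/408 ≈ 2468.0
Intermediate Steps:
I = 1632 (I = (33 + (6 + 9))*(24 + 10) = (33 + 15)*34 = 48*34 = 1632)
K(c, M) = c + 1633*M/1632 (K(c, M) = (c + M) + M/1632 = (M + c) + M*(1/1632) = (M + c) + M/1632 = c + 1633*M/1632)
K(14, 4) - 98*(-25) = (14 + (1633/1632)*4) - 98*(-25) = (14 + 1633/408) - 1*(-2450) = 7345/408 + 2450 = 1006945/408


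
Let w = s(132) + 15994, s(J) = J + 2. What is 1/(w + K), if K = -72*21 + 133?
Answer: 1/14749 ≈ 6.7801e-5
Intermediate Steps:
s(J) = 2 + J
K = -1379 (K = -1512 + 133 = -1379)
w = 16128 (w = (2 + 132) + 15994 = 134 + 15994 = 16128)
1/(w + K) = 1/(16128 - 1379) = 1/14749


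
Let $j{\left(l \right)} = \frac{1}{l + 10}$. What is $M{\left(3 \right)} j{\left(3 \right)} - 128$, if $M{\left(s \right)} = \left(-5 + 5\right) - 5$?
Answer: $- \frac{1669}{13} \approx -128.38$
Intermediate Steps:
$M{\left(s \right)} = -5$ ($M{\left(s \right)} = 0 - 5 = -5$)
$j{\left(l \right)} = \frac{1}{10 + l}$
$M{\left(3 \right)} j{\left(3 \right)} - 128 = - \frac{5}{10 + 3} - 128 = - \frac{5}{13} - 128 = - \frac{1669}{13}$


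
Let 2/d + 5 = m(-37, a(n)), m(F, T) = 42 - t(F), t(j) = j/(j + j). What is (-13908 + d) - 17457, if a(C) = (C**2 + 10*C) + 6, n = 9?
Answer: -2289641/73 ≈ -31365.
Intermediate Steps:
t(j) = 1/2 (t(j) = j/((2*j)) = j*(1/(2*j)) = 1/2)
a(C) = 6 + C**2 + 10*C
m(F, T) = 83/2 (m(F, T) = 42 - 1*1/2 = 42 - 1/2 = 83/2)
d = 4/73 (d = 2/(-5 + 83/2) = 2/(73/2) = 2*(2/73) = 4/73 ≈ 0.054795)
(-13908 + d) - 17457 = (-13908 + 4/73) - 17457 = -1015280/73 - 17457 = -2289641/73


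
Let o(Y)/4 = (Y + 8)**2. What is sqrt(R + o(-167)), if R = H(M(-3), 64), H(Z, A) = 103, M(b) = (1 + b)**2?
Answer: sqrt(101227) ≈ 318.16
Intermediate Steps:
R = 103
o(Y) = 4*(8 + Y)**2 (o(Y) = 4*(Y + 8)**2 = 4*(8 + Y)**2)
sqrt(R + o(-167)) = sqrt(103 + 4*(8 - 167)**2) = sqrt(103 + 4*(-159)**2) = sqrt(103 + 4*25281) = sqrt(103 + 101124) = sqrt(101227)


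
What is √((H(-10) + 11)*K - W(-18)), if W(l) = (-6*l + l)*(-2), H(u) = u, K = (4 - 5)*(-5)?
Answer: √185 ≈ 13.601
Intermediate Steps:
K = 5 (K = -1*(-5) = 5)
W(l) = 10*l (W(l) = -5*l*(-2) = 10*l)
√((H(-10) + 11)*K - W(-18)) = √((-10 + 11)*5 - 10*(-18)) = √(1*5 - 1*(-180)) = √(5 + 180) = √185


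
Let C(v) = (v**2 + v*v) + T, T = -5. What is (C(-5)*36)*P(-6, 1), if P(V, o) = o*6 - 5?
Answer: 1620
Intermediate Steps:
P(V, o) = -5 + 6*o (P(V, o) = 6*o - 5 = -5 + 6*o)
C(v) = -5 + 2*v**2 (C(v) = (v**2 + v*v) - 5 = (v**2 + v**2) - 5 = 2*v**2 - 5 = -5 + 2*v**2)
(C(-5)*36)*P(-6, 1) = ((-5 + 2*(-5)**2)*36)*(-5 + 6*1) = ((-5 + 2*25)*36)*(-5 + 6) = ((-5 + 50)*36)*1 = (45*36)*1 = 1620*1 = 1620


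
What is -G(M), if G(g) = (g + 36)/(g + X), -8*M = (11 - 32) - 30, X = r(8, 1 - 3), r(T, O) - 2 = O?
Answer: -113/17 ≈ -6.6471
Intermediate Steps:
r(T, O) = 2 + O
X = 0 (X = 2 + (1 - 3) = 2 - 2 = 0)
M = 51/8 (M = -((11 - 32) - 30)/8 = -(-21 - 30)/8 = -⅛*(-51) = 51/8 ≈ 6.3750)
G(g) = (36 + g)/g (G(g) = (g + 36)/(g + 0) = (36 + g)/g)
-G(M) = -(36 + 51/8)/51/8 = -8*339/(51*8) = -1*113/17 = -113/17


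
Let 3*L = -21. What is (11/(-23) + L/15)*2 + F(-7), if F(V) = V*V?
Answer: 16253/345 ≈ 47.110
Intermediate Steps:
L = -7 (L = (1/3)*(-21) = -7)
F(V) = V**2
(11/(-23) + L/15)*2 + F(-7) = (11/(-23) - 7/15)*2 + (-7)**2 = (11*(-1/23) - 7*1/15)*2 + 49 = (-11/23 - 7/15)*2 + 49 = -326/345*2 + 49 = -652/345 + 49 = 16253/345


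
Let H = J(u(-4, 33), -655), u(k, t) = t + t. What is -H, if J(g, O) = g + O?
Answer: 589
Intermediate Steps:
u(k, t) = 2*t
J(g, O) = O + g
H = -589 (H = -655 + 2*33 = -655 + 66 = -589)
-H = -1*(-589) = 589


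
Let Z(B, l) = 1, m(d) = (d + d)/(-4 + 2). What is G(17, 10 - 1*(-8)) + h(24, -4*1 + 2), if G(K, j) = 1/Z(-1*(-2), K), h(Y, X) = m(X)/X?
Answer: 0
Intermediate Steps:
m(d) = -d (m(d) = (2*d)/(-2) = (2*d)*(-½) = -d)
h(Y, X) = -1 (h(Y, X) = (-X)/X = -1)
G(K, j) = 1 (G(K, j) = 1/1 = 1)
G(17, 10 - 1*(-8)) + h(24, -4*1 + 2) = 1 - 1 = 0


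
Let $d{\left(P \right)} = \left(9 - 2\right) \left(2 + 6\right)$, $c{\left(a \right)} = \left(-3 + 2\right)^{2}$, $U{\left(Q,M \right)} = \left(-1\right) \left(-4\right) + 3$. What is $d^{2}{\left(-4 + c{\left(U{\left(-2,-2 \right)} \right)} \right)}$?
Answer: $3136$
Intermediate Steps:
$U{\left(Q,M \right)} = 7$ ($U{\left(Q,M \right)} = 4 + 3 = 7$)
$c{\left(a \right)} = 1$ ($c{\left(a \right)} = \left(-1\right)^{2} = 1$)
$d{\left(P \right)} = 56$ ($d{\left(P \right)} = 7 \cdot 8 = 56$)
$d^{2}{\left(-4 + c{\left(U{\left(-2,-2 \right)} \right)} \right)} = 56^{2} = 3136$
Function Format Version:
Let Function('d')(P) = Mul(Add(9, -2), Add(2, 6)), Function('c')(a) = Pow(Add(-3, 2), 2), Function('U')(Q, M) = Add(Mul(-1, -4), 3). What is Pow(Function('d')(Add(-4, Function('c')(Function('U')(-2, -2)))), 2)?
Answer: 3136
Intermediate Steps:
Function('U')(Q, M) = 7 (Function('U')(Q, M) = Add(4, 3) = 7)
Function('c')(a) = 1 (Function('c')(a) = Pow(-1, 2) = 1)
Function('d')(P) = 56 (Function('d')(P) = Mul(7, 8) = 56)
Pow(Function('d')(Add(-4, Function('c')(Function('U')(-2, -2)))), 2) = Pow(56, 2) = 3136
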